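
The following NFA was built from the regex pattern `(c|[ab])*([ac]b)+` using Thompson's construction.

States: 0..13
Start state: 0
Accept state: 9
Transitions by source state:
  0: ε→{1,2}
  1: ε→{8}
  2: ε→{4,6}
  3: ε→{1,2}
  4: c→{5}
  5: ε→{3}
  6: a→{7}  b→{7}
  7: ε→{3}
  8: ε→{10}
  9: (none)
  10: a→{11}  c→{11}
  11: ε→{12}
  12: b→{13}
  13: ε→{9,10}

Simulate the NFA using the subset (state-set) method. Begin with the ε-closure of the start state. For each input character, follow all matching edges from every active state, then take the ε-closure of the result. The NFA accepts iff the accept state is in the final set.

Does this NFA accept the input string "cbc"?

initial (ε-close {0}): {0,1,2,4,6,8,10}
'c' @ 1: {1,2,3,4,5,6,8,10,11,12}
'b' @ 2: {1,2,3,4,6,7,8,9,10,13}  ✓accept
'c' @ 3: {1,2,3,4,5,6,8,10,11,12}
after full input: {1,2,3,4,5,6,8,10,11,12}  (accept=9 not in)

Answer: REJECT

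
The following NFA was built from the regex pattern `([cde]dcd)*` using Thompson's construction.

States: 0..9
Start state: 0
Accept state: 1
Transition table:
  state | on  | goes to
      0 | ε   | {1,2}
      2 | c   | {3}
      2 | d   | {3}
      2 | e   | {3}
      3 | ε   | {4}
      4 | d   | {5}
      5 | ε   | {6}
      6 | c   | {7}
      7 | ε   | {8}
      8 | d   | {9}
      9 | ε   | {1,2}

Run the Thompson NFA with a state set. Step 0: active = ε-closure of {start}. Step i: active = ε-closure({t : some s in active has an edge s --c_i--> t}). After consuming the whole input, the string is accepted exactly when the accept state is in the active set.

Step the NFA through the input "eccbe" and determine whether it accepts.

initial (ε-close {0}): {0,1,2}
'e' @ 1: {3,4}
'c' @ 2: {}  — state set empty
rest 'cbe' ignored (set empty)
after full input: {}  (accept=1 not in)

Answer: REJECT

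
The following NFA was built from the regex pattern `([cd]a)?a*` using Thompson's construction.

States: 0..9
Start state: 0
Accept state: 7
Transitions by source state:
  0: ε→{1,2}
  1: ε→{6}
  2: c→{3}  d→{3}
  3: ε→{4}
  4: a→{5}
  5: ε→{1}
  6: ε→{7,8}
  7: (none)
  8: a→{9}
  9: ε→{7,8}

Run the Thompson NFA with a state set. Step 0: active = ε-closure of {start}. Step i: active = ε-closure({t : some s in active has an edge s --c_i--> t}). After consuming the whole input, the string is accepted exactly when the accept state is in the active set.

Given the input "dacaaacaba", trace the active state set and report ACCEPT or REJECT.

Answer: REJECT

Derivation:
start: ε-closure({0}) = {0,1,2,6,7,8}
'd' @ 1: {3,4}
'a' @ 2: {1,5,6,7,8}  (accept∈set)
'c' @ 3: {}  — dead — no transitions
rest 'aaacaba' ignored (set empty)
end set {} — state 7 not in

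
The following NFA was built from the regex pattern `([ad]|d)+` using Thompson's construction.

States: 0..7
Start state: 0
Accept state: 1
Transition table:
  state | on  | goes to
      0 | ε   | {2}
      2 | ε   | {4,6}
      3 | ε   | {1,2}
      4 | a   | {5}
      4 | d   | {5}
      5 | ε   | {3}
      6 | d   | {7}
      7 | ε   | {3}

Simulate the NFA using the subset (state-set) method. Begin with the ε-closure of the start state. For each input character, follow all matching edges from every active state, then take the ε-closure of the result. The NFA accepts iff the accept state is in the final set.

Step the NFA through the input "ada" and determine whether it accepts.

initial (ε-close {0}): {0,2,4,6}
'a' @ 1: {1,2,3,4,5,6}  (accept∈set)
'd' @ 2: {1,2,3,4,5,6,7}  (accept∈set)
'a' @ 3: {1,2,3,4,5,6}  (accept∈set)
end set {1,2,3,4,5,6} — state 1 in

Answer: ACCEPT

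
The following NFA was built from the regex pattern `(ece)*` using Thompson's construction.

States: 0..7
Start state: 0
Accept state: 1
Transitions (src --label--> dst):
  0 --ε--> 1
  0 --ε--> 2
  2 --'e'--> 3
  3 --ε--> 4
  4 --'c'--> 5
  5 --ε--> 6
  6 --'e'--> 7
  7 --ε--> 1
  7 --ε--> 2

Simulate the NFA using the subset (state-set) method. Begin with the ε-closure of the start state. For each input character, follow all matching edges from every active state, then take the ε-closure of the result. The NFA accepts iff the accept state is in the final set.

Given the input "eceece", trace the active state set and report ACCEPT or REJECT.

Answer: ACCEPT

Trace:
start: ε-closure({0}) = {0,1,2}
'e' @ 1: {3,4}
'c' @ 2: {5,6}
'e' @ 3: {1,2,7}  (accept∈set)
'e' @ 4: {3,4}
'c' @ 5: {5,6}
'e' @ 6: {1,2,7}  (accept∈set)
after full input: {1,2,7}  (accept=1 in)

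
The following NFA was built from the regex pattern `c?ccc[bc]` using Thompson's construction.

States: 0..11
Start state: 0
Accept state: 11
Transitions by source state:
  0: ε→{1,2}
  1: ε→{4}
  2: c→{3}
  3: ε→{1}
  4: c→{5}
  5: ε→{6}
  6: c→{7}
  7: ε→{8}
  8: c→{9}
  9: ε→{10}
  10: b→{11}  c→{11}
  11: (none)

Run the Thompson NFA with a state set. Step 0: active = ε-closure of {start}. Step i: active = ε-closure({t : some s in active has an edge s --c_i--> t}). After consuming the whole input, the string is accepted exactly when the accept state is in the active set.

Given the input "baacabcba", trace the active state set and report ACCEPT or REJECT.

initial (ε-close {0}): {0,1,2,4}
'b' @ 1: {}  — no active states
rest 'aacabcba' ignored (set empty)
after full input: {}  (accept=11 not in)

Answer: REJECT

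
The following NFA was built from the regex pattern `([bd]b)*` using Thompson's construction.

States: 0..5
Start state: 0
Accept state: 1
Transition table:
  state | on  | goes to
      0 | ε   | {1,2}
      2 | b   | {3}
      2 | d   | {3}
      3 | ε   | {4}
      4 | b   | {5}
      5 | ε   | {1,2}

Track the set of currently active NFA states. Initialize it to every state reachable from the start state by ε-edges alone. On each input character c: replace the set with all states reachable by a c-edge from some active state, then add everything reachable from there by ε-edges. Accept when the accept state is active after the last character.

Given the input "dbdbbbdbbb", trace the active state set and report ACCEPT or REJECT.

initial (ε-close {0}): {0,1,2}
'd' @ 1: {3,4}
'b' @ 2: {1,2,5}  ✓accept
'd' @ 3: {3,4}
'b' @ 4: {1,2,5}  ✓accept
'b' @ 5: {3,4}
'b' @ 6: {1,2,5}  ✓accept
'd' @ 7: {3,4}
'b' @ 8: {1,2,5}  ✓accept
'b' @ 9: {3,4}
'b' @ 10: {1,2,5}  ✓accept
end set {1,2,5} — state 1 in

Answer: ACCEPT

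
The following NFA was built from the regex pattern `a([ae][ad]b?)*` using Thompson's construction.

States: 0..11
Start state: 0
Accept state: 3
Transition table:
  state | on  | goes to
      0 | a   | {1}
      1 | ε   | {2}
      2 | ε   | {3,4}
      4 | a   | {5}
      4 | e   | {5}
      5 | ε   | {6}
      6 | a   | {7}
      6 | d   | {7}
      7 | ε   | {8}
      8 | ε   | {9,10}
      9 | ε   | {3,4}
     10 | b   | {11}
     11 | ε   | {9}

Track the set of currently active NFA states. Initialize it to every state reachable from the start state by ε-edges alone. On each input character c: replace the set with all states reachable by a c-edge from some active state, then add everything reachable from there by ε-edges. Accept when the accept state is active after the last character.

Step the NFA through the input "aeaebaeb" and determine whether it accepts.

Answer: REJECT

Trace:
initial (ε-close {0}): {0}
'a' @ 1: {1,2,3,4}  (accept∈set)
'e' @ 2: {5,6}
'a' @ 3: {3,4,7,8,9,10}  (accept∈set)
'e' @ 4: {5,6}
'b' @ 5: {}  — state set empty
rest 'aeb' ignored (set empty)
end set {} — state 3 not in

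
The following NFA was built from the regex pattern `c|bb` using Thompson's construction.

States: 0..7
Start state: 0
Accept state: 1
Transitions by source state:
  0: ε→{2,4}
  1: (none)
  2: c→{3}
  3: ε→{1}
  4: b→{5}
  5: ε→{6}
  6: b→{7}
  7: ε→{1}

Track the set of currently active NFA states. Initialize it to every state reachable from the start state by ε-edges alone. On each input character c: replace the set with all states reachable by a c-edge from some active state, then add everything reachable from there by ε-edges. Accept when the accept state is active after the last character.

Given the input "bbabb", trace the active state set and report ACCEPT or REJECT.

Answer: REJECT

Steps:
S₀ = ε-closure({0}) = {0,2,4}
'b' @ 1: {5,6}
'b' @ 2: {1,7}  (accept∈set)
'a' @ 3: {}  — no active states
rest 'bb' ignored (set empty)
final: {}; accept 1 not in set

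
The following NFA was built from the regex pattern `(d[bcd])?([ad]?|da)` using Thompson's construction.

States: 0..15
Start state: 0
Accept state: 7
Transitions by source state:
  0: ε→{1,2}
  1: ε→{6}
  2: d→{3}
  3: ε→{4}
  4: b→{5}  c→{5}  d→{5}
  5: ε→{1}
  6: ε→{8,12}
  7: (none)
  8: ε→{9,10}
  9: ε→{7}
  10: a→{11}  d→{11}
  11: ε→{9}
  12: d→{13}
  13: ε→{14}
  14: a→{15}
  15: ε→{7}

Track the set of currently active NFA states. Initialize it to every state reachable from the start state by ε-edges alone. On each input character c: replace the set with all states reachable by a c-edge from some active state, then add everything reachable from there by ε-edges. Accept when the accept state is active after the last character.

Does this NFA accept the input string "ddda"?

Answer: ACCEPT

Derivation:
S₀ = ε-closure({0}) = {0,1,2,6,7,8,9,10,12}
'd' @ 1: {3,4,7,9,11,13,14}  [accepting]
'd' @ 2: {1,5,6,7,8,9,10,12}  [accepting]
'd' @ 3: {7,9,11,13,14}  [accepting]
'a' @ 4: {7,15}  [accepting]
after full input: {7,15}  (accept=7 in)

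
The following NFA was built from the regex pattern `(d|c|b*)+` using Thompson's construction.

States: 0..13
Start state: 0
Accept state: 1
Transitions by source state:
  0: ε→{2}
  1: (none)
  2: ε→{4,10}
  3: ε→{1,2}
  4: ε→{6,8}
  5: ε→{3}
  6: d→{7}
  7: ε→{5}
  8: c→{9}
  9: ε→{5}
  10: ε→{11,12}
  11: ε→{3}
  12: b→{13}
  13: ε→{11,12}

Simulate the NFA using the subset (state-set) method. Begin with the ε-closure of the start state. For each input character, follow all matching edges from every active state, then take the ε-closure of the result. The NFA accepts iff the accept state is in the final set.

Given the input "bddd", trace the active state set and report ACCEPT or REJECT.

initial (ε-close {0}): {0,1,2,3,4,6,8,10,11,12}
'b' @ 1: {1,2,3,4,6,8,10,11,12,13}  (accept∈set)
'd' @ 2: {1,2,3,4,5,6,7,8,10,11,12}  (accept∈set)
'd' @ 3: {1,2,3,4,5,6,7,8,10,11,12}  (accept∈set)
'd' @ 4: {1,2,3,4,5,6,7,8,10,11,12}  (accept∈set)
after full input: {1,2,3,4,5,6,7,8,10,11,12}  (accept=1 in)

Answer: ACCEPT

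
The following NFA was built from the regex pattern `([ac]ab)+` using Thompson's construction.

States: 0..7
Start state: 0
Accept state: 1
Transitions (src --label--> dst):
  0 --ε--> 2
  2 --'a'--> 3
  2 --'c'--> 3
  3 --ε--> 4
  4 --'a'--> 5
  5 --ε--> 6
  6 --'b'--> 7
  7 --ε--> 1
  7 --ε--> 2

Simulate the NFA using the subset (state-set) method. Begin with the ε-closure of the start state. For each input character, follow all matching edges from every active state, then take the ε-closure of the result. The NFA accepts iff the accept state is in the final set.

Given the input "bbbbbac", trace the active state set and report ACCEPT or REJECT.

S₀ = ε-closure({0}) = {0,2}
'b' @ 1: {}  — dead — no transitions
rest 'bbbbac' ignored (set empty)
final: {}; accept 1 not in set

Answer: REJECT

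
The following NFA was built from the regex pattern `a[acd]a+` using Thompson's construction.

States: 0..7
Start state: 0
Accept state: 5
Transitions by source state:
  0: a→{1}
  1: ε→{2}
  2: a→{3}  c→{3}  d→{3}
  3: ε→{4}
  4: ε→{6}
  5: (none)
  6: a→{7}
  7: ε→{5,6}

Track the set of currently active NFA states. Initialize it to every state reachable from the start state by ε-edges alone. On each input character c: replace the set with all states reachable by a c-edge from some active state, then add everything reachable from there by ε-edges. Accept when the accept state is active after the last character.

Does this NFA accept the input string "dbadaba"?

start: ε-closure({0}) = {0}
'd' @ 1: {}  — dead — no transitions
rest 'badaba' ignored (set empty)
after full input: {}  (accept=5 not in)

Answer: REJECT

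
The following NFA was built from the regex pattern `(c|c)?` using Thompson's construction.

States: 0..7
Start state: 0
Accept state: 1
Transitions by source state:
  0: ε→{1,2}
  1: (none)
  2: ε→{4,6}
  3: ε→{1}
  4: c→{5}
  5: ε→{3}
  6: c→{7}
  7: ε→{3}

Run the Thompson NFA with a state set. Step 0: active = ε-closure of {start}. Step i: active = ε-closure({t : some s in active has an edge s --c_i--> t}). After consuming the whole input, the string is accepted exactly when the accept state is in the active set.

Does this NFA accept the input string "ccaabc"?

initial (ε-close {0}): {0,1,2,4,6}
'c' @ 1: {1,3,5,7}  (accept∈set)
'c' @ 2: {}  — no active states
rest 'aabc' ignored (set empty)
end set {} — state 1 not in

Answer: REJECT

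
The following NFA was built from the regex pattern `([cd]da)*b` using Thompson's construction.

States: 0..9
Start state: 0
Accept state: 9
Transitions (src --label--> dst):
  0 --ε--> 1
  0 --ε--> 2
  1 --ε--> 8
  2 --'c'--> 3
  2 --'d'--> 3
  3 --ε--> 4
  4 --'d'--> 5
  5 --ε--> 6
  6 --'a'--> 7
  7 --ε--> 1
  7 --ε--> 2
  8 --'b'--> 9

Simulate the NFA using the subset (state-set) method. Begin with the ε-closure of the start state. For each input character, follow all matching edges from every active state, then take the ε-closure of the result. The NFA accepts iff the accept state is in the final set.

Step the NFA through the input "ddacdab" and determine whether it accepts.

start: ε-closure({0}) = {0,1,2,8}
'd' @ 1: {3,4}
'd' @ 2: {5,6}
'a' @ 3: {1,2,7,8}
'c' @ 4: {3,4}
'd' @ 5: {5,6}
'a' @ 6: {1,2,7,8}
'b' @ 7: {9}  (accept∈set)
end set {9} — state 9 in

Answer: ACCEPT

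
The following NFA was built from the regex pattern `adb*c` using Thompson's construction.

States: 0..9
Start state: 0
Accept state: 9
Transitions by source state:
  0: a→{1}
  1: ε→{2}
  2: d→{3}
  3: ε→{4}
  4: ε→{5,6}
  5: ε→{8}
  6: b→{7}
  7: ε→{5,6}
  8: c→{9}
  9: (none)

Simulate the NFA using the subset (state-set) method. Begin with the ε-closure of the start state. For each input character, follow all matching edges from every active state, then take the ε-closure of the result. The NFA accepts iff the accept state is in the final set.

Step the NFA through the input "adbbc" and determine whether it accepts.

Answer: ACCEPT

Trace:
start: ε-closure({0}) = {0}
'a' @ 1: {1,2}
'd' @ 2: {3,4,5,6,8}
'b' @ 3: {5,6,7,8}
'b' @ 4: {5,6,7,8}
'c' @ 5: {9}  (accept∈set)
after full input: {9}  (accept=9 in)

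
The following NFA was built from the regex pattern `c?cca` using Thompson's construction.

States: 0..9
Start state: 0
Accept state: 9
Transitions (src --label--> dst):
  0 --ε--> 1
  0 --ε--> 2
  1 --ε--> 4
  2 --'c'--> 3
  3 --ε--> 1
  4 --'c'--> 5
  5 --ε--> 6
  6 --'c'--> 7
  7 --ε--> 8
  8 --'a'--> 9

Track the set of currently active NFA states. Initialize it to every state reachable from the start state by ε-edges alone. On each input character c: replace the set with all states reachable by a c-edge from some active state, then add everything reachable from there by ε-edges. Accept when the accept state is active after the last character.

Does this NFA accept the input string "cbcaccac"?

initial (ε-close {0}): {0,1,2,4}
'c' @ 1: {1,3,4,5,6}
'b' @ 2: {}  — state set empty
rest 'caccac' ignored (set empty)
final: {}; accept 9 not in set

Answer: REJECT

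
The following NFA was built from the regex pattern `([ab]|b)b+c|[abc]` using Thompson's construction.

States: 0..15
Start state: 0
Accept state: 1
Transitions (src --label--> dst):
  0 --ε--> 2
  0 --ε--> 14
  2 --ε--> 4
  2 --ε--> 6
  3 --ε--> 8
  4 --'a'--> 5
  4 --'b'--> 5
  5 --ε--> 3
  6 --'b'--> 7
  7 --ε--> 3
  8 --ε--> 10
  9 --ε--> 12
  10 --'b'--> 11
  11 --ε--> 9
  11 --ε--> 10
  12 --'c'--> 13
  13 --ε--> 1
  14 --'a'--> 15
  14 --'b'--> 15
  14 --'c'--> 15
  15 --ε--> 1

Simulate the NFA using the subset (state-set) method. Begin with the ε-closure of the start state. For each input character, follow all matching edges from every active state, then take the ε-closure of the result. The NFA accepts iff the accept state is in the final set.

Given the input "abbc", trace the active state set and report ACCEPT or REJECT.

Answer: ACCEPT

Derivation:
start: ε-closure({0}) = {0,2,4,6,14}
'a' @ 1: {1,3,5,8,10,15}  (accept∈set)
'b' @ 2: {9,10,11,12}
'b' @ 3: {9,10,11,12}
'c' @ 4: {1,13}  (accept∈set)
after full input: {1,13}  (accept=1 in)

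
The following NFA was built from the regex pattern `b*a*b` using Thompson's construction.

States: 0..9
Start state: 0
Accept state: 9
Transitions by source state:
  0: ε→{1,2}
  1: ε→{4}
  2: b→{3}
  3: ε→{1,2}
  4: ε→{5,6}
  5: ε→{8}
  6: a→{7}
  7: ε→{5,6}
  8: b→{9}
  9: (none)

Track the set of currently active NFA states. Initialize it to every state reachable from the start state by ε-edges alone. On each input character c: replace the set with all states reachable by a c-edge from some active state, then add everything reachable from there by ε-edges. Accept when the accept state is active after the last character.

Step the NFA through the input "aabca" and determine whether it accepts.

S₀ = ε-closure({0}) = {0,1,2,4,5,6,8}
'a' @ 1: {5,6,7,8}
'a' @ 2: {5,6,7,8}
'b' @ 3: {9}  (accept∈set)
'c' @ 4: {}  — state set empty
rest 'a' ignored (set empty)
end set {} — state 9 not in

Answer: REJECT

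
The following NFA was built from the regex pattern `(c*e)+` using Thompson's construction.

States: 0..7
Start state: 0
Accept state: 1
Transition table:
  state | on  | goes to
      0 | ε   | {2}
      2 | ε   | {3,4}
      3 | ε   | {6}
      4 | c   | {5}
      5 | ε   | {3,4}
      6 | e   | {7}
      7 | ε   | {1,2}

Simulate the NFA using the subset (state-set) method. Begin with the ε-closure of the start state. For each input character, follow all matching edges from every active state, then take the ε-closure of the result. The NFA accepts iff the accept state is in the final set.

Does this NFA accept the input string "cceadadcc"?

start: ε-closure({0}) = {0,2,3,4,6}
'c' @ 1: {3,4,5,6}
'c' @ 2: {3,4,5,6}
'e' @ 3: {1,2,3,4,6,7}  [accepting]
'a' @ 4: {}  — no active states
rest 'dadcc' ignored (set empty)
after full input: {}  (accept=1 not in)

Answer: REJECT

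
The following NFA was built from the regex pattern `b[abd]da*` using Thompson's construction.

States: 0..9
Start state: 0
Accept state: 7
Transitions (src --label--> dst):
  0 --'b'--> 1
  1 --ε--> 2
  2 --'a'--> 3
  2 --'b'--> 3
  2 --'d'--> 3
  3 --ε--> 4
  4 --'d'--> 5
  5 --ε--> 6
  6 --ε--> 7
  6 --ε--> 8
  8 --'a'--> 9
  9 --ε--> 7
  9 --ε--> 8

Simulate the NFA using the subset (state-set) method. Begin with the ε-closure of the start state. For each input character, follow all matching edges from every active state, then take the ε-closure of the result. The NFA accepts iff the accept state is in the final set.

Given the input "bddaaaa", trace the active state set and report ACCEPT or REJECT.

initial (ε-close {0}): {0}
'b' @ 1: {1,2}
'd' @ 2: {3,4}
'd' @ 3: {5,6,7,8}  ✓accept
'a' @ 4: {7,8,9}  ✓accept
'a' @ 5: {7,8,9}  ✓accept
'a' @ 6: {7,8,9}  ✓accept
'a' @ 7: {7,8,9}  ✓accept
final: {7,8,9}; accept 7 in set

Answer: ACCEPT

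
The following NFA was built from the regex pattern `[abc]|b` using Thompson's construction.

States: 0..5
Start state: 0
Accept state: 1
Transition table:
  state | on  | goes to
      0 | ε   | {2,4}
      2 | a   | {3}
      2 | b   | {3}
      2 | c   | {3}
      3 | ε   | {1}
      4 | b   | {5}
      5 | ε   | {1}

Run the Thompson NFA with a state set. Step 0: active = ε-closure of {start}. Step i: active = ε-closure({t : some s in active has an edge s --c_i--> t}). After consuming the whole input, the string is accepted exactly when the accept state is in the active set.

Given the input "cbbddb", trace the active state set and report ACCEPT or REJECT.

Answer: REJECT

Steps:
S₀ = ε-closure({0}) = {0,2,4}
'c' @ 1: {1,3}  (accept∈set)
'b' @ 2: {}  — dead — no transitions
rest 'bddb' ignored (set empty)
end set {} — state 1 not in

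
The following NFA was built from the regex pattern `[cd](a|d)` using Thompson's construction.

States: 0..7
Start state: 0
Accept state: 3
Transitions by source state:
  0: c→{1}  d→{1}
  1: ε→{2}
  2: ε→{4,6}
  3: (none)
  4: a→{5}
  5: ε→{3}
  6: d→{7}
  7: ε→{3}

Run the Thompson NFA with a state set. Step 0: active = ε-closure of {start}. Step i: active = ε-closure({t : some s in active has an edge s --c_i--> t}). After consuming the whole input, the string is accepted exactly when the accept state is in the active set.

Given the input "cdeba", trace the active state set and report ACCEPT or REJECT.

initial (ε-close {0}): {0}
'c' @ 1: {1,2,4,6}
'd' @ 2: {3,7}  [accepting]
'e' @ 3: {}  — state set empty
rest 'ba' ignored (set empty)
end set {} — state 3 not in

Answer: REJECT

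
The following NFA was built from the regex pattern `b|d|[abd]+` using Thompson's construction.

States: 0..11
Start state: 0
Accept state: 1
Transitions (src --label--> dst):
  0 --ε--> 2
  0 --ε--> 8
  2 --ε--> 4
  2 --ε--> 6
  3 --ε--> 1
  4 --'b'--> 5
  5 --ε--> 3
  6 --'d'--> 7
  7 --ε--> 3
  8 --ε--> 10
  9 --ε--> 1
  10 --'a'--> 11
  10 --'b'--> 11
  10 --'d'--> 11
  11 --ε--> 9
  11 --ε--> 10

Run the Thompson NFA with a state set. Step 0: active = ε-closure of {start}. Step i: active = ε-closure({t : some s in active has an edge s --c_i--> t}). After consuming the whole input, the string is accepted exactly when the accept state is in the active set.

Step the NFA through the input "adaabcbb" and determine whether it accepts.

initial (ε-close {0}): {0,2,4,6,8,10}
'a' @ 1: {1,9,10,11}  (accept∈set)
'd' @ 2: {1,9,10,11}  (accept∈set)
'a' @ 3: {1,9,10,11}  (accept∈set)
'a' @ 4: {1,9,10,11}  (accept∈set)
'b' @ 5: {1,9,10,11}  (accept∈set)
'c' @ 6: {}  — no active states
rest 'bb' ignored (set empty)
after full input: {}  (accept=1 not in)

Answer: REJECT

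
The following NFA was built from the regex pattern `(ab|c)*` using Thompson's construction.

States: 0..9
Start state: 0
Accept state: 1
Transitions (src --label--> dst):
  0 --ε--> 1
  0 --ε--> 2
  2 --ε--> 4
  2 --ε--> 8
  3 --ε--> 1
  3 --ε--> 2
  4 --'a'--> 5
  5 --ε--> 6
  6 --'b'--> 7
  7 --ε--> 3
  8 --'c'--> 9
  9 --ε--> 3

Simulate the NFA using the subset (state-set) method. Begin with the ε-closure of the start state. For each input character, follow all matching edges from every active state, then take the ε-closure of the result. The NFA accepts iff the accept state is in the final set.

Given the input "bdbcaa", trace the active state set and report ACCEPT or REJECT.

S₀ = ε-closure({0}) = {0,1,2,4,8}
'b' @ 1: {}  — dead — no transitions
rest 'dbcaa' ignored (set empty)
end set {} — state 1 not in

Answer: REJECT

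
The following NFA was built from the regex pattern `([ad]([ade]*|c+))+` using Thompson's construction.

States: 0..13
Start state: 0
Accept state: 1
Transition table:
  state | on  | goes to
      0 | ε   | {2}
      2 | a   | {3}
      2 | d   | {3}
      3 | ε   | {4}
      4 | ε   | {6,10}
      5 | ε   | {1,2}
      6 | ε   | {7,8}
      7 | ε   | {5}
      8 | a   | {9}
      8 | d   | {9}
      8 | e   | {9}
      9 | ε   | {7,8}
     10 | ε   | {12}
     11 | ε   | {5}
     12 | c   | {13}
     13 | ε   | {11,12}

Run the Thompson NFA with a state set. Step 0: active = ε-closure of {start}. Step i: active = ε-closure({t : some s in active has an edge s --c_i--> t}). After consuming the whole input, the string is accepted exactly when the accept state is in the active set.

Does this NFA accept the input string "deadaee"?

start: ε-closure({0}) = {0,2}
'd' @ 1: {1,2,3,4,5,6,7,8,10,12}  [accepting]
'e' @ 2: {1,2,5,7,8,9}  [accepting]
'a' @ 3: {1,2,3,4,5,6,7,8,9,10,12}  [accepting]
'd' @ 4: {1,2,3,4,5,6,7,8,9,10,12}  [accepting]
'a' @ 5: {1,2,3,4,5,6,7,8,9,10,12}  [accepting]
'e' @ 6: {1,2,5,7,8,9}  [accepting]
'e' @ 7: {1,2,5,7,8,9}  [accepting]
after full input: {1,2,5,7,8,9}  (accept=1 in)

Answer: ACCEPT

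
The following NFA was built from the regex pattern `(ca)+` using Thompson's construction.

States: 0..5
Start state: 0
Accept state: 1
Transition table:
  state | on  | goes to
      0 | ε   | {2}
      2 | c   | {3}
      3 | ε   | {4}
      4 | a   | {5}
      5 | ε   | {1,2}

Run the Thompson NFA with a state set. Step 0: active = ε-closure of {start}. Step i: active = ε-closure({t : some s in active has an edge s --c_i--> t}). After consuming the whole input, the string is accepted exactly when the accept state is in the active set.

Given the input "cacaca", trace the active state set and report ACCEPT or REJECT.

S₀ = ε-closure({0}) = {0,2}
'c' @ 1: {3,4}
'a' @ 2: {1,2,5}  [accepting]
'c' @ 3: {3,4}
'a' @ 4: {1,2,5}  [accepting]
'c' @ 5: {3,4}
'a' @ 6: {1,2,5}  [accepting]
after full input: {1,2,5}  (accept=1 in)

Answer: ACCEPT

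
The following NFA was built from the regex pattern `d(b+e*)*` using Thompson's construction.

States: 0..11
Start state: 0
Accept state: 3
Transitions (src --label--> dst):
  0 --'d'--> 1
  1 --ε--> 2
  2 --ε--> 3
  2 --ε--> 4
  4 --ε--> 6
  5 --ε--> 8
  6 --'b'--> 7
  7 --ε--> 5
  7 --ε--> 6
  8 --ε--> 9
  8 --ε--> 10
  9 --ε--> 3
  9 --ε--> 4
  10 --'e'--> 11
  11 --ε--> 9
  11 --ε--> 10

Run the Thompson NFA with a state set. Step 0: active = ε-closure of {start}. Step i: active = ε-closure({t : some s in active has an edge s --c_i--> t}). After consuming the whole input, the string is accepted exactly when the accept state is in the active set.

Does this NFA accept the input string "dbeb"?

S₀ = ε-closure({0}) = {0}
'd' @ 1: {1,2,3,4,6}  ✓accept
'b' @ 2: {3,4,5,6,7,8,9,10}  ✓accept
'e' @ 3: {3,4,6,9,10,11}  ✓accept
'b' @ 4: {3,4,5,6,7,8,9,10}  ✓accept
end set {3,4,5,6,7,8,9,10} — state 3 in

Answer: ACCEPT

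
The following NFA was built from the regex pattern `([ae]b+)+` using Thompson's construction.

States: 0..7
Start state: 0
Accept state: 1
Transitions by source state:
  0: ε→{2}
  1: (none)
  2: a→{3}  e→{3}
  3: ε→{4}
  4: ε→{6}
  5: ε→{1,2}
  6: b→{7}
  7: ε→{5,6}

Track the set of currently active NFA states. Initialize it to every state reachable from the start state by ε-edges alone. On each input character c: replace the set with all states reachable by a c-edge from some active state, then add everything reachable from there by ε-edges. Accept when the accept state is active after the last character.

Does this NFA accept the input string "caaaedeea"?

S₀ = ε-closure({0}) = {0,2}
'c' @ 1: {}  — state set empty
rest 'aaaedeea' ignored (set empty)
final: {}; accept 1 not in set

Answer: REJECT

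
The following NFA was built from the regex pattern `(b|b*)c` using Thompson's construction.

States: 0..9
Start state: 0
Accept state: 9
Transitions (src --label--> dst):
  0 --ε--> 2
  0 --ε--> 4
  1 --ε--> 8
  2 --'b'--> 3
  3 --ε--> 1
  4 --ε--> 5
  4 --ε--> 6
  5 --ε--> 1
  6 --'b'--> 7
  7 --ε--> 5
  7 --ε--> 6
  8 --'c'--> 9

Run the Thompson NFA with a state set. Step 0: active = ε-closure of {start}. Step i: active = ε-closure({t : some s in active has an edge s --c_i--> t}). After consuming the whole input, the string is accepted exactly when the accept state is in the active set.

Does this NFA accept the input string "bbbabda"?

Answer: REJECT

Trace:
initial (ε-close {0}): {0,1,2,4,5,6,8}
'b' @ 1: {1,3,5,6,7,8}
'b' @ 2: {1,5,6,7,8}
'b' @ 3: {1,5,6,7,8}
'a' @ 4: {}  — state set empty
rest 'bda' ignored (set empty)
final: {}; accept 9 not in set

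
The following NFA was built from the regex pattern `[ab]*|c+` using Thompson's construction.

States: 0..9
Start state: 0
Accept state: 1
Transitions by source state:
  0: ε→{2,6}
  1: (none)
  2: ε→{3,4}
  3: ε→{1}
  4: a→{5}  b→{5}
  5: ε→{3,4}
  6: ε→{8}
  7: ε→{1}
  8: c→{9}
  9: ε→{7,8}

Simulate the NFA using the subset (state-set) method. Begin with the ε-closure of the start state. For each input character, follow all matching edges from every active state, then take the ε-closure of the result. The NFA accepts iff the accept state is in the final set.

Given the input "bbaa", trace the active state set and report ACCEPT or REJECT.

initial (ε-close {0}): {0,1,2,3,4,6,8}
'b' @ 1: {1,3,4,5}  (accept∈set)
'b' @ 2: {1,3,4,5}  (accept∈set)
'a' @ 3: {1,3,4,5}  (accept∈set)
'a' @ 4: {1,3,4,5}  (accept∈set)
final: {1,3,4,5}; accept 1 in set

Answer: ACCEPT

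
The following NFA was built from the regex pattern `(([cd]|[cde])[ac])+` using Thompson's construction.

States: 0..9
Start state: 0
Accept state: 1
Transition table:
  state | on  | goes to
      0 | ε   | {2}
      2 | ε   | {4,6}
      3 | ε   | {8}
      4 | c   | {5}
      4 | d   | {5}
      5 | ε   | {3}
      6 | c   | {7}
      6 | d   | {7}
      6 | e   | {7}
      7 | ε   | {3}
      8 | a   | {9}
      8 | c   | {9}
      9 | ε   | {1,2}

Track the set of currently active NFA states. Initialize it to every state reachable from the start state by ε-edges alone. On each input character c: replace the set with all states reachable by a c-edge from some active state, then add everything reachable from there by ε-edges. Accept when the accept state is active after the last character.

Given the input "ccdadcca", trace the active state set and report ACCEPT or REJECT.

Answer: ACCEPT

Trace:
S₀ = ε-closure({0}) = {0,2,4,6}
'c' @ 1: {3,5,7,8}
'c' @ 2: {1,2,4,6,9}  ✓accept
'd' @ 3: {3,5,7,8}
'a' @ 4: {1,2,4,6,9}  ✓accept
'd' @ 5: {3,5,7,8}
'c' @ 6: {1,2,4,6,9}  ✓accept
'c' @ 7: {3,5,7,8}
'a' @ 8: {1,2,4,6,9}  ✓accept
end set {1,2,4,6,9} — state 1 in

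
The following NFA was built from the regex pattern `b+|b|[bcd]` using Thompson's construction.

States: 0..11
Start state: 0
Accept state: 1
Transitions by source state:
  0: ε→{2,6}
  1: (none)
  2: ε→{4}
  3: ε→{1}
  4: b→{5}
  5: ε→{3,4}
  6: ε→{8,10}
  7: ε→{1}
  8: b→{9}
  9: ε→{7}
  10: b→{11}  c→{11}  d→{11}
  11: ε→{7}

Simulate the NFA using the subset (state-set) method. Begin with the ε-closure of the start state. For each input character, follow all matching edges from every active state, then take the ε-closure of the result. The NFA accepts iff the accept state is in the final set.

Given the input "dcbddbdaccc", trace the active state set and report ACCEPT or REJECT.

Answer: REJECT

Trace:
S₀ = ε-closure({0}) = {0,2,4,6,8,10}
'd' @ 1: {1,7,11}  ✓accept
'c' @ 2: {}  — dead — no transitions
rest 'bddbdaccc' ignored (set empty)
end set {} — state 1 not in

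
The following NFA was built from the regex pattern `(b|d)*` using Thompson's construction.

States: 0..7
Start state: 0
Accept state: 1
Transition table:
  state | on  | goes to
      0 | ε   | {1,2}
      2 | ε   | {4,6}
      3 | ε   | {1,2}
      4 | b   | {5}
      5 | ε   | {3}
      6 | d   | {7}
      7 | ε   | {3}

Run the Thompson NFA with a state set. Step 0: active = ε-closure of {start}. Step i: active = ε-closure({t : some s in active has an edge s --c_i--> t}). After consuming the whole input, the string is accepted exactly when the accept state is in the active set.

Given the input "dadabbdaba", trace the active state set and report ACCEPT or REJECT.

Answer: REJECT

Trace:
start: ε-closure({0}) = {0,1,2,4,6}
'd' @ 1: {1,2,3,4,6,7}  [accepting]
'a' @ 2: {}  — no active states
rest 'dabbdaba' ignored (set empty)
end set {} — state 1 not in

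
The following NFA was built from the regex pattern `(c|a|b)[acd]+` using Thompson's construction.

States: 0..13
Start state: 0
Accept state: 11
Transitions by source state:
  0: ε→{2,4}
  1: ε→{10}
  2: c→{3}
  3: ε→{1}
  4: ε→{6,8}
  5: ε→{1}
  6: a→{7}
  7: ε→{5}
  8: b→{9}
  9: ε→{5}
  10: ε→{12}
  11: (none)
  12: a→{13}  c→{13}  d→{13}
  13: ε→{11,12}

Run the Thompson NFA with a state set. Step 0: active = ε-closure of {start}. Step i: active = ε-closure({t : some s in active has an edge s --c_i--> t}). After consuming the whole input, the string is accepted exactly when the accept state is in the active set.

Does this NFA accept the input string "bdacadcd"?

Answer: ACCEPT

Trace:
S₀ = ε-closure({0}) = {0,2,4,6,8}
'b' @ 1: {1,5,9,10,12}
'd' @ 2: {11,12,13}  [accepting]
'a' @ 3: {11,12,13}  [accepting]
'c' @ 4: {11,12,13}  [accepting]
'a' @ 5: {11,12,13}  [accepting]
'd' @ 6: {11,12,13}  [accepting]
'c' @ 7: {11,12,13}  [accepting]
'd' @ 8: {11,12,13}  [accepting]
final: {11,12,13}; accept 11 in set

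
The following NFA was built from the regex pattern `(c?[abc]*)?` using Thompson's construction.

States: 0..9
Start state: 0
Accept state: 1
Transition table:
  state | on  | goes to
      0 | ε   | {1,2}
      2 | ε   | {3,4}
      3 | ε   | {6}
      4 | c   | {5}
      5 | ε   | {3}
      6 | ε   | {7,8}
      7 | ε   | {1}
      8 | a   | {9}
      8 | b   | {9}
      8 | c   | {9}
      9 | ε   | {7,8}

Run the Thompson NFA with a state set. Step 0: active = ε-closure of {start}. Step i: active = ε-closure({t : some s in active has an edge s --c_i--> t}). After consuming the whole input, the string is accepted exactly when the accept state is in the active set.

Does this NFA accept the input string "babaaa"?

Answer: ACCEPT

Trace:
S₀ = ε-closure({0}) = {0,1,2,3,4,6,7,8}
'b' @ 1: {1,7,8,9}  ✓accept
'a' @ 2: {1,7,8,9}  ✓accept
'b' @ 3: {1,7,8,9}  ✓accept
'a' @ 4: {1,7,8,9}  ✓accept
'a' @ 5: {1,7,8,9}  ✓accept
'a' @ 6: {1,7,8,9}  ✓accept
end set {1,7,8,9} — state 1 in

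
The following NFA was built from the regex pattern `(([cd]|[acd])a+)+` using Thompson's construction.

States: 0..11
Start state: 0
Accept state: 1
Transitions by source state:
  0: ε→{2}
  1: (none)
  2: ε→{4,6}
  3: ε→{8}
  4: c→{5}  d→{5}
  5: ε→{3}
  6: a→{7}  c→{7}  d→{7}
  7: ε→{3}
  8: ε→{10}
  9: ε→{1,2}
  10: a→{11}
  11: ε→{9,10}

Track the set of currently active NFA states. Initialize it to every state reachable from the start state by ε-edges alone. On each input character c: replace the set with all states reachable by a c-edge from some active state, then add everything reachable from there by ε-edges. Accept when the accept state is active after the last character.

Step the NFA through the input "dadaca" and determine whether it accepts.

Answer: ACCEPT

Steps:
S₀ = ε-closure({0}) = {0,2,4,6}
'd' @ 1: {3,5,7,8,10}
'a' @ 2: {1,2,4,6,9,10,11}  (accept∈set)
'd' @ 3: {3,5,7,8,10}
'a' @ 4: {1,2,4,6,9,10,11}  (accept∈set)
'c' @ 5: {3,5,7,8,10}
'a' @ 6: {1,2,4,6,9,10,11}  (accept∈set)
end set {1,2,4,6,9,10,11} — state 1 in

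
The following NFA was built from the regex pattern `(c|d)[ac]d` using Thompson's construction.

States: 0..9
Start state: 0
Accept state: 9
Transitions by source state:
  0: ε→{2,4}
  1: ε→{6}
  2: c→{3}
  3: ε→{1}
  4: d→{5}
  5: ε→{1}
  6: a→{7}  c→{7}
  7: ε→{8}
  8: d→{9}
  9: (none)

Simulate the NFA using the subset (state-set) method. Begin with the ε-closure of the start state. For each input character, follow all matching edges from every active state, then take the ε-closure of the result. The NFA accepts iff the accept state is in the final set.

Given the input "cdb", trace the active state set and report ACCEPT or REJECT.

Answer: REJECT

Steps:
start: ε-closure({0}) = {0,2,4}
'c' @ 1: {1,3,6}
'd' @ 2: {}  — state set empty
rest 'b' ignored (set empty)
final: {}; accept 9 not in set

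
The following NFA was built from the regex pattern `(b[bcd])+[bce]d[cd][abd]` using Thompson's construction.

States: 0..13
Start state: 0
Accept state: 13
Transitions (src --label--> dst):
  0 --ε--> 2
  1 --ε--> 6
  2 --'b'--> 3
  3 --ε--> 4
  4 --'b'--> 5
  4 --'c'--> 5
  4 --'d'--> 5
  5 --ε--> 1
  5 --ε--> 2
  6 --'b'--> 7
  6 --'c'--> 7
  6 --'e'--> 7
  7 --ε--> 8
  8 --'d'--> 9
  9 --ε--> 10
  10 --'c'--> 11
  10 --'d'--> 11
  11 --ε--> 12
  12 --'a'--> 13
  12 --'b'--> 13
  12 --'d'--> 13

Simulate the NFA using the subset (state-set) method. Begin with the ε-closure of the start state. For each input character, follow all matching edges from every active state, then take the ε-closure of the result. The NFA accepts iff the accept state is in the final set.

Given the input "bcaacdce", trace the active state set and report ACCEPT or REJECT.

Answer: REJECT

Trace:
initial (ε-close {0}): {0,2}
'b' @ 1: {3,4}
'c' @ 2: {1,2,5,6}
'a' @ 3: {}  — dead — no transitions
rest 'acdce' ignored (set empty)
end set {} — state 13 not in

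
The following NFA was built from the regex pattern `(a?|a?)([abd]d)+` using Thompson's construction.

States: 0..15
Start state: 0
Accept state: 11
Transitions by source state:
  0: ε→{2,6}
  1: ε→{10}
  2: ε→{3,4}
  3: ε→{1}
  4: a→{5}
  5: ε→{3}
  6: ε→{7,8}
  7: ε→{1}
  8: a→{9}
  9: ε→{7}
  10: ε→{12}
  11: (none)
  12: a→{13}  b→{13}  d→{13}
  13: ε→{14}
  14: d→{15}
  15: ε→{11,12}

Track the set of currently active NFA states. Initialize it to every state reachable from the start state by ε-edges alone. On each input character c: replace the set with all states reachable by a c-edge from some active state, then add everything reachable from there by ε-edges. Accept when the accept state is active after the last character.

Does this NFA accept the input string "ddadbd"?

Answer: ACCEPT

Trace:
S₀ = ε-closure({0}) = {0,1,2,3,4,6,7,8,10,12}
'd' @ 1: {13,14}
'd' @ 2: {11,12,15}  ✓accept
'a' @ 3: {13,14}
'd' @ 4: {11,12,15}  ✓accept
'b' @ 5: {13,14}
'd' @ 6: {11,12,15}  ✓accept
final: {11,12,15}; accept 11 in set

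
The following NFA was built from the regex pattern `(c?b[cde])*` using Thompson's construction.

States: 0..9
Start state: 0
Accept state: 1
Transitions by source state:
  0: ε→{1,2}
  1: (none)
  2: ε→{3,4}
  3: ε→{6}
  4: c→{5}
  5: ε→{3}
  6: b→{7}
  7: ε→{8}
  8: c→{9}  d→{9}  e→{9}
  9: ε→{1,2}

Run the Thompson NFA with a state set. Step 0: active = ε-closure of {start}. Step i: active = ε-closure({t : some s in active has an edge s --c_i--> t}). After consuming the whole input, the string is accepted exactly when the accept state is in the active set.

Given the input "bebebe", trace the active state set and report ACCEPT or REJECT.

S₀ = ε-closure({0}) = {0,1,2,3,4,6}
'b' @ 1: {7,8}
'e' @ 2: {1,2,3,4,6,9}  (accept∈set)
'b' @ 3: {7,8}
'e' @ 4: {1,2,3,4,6,9}  (accept∈set)
'b' @ 5: {7,8}
'e' @ 6: {1,2,3,4,6,9}  (accept∈set)
final: {1,2,3,4,6,9}; accept 1 in set

Answer: ACCEPT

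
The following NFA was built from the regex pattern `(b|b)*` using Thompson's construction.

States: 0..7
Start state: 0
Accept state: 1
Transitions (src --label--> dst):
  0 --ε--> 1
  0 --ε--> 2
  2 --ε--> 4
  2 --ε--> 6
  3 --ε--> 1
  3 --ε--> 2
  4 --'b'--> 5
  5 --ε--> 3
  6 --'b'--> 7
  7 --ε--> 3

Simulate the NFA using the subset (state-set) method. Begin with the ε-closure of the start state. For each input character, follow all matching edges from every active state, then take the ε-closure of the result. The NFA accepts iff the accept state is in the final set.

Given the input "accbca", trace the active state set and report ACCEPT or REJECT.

initial (ε-close {0}): {0,1,2,4,6}
'a' @ 1: {}  — state set empty
rest 'ccbca' ignored (set empty)
final: {}; accept 1 not in set

Answer: REJECT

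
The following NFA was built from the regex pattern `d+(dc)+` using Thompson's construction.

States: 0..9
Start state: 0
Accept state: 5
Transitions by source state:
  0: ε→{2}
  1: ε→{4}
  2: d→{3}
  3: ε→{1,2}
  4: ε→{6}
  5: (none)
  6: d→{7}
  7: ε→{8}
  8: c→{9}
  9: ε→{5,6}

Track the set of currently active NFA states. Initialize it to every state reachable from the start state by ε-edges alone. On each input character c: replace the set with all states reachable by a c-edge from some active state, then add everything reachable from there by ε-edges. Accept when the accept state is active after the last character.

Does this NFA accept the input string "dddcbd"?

Answer: REJECT

Steps:
initial (ε-close {0}): {0,2}
'd' @ 1: {1,2,3,4,6}
'd' @ 2: {1,2,3,4,6,7,8}
'd' @ 3: {1,2,3,4,6,7,8}
'c' @ 4: {5,6,9}  [accepting]
'b' @ 5: {}  — no active states
rest 'd' ignored (set empty)
end set {} — state 5 not in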